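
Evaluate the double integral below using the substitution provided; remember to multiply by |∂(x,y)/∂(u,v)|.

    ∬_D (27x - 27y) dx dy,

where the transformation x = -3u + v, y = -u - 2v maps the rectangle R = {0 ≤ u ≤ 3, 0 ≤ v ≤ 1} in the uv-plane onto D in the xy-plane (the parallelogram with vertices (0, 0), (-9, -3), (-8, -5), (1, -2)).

Compute the Jacobian determinant of (x, y) with respect to (u, v):

    ∂(x,y)/∂(u,v) = | -3  1 | = (-3)(-2) - (1)(-1) = 7.
                   | -1  -2 |

Its absolute value is |J| = 7 (the area scaling factor).

Substituting x = -3u + v, y = -u - 2v into the integrand,

    27x - 27y → -54u + 81v,

so the integral becomes

    ∬_R (-54u + 81v) · |J| du dv = ∫_0^3 ∫_0^1 (-378u + 567v) dv du.

Inner (v): 567/2 - 378u.
Outer (u): -1701/2.

Therefore ∬_D (27x - 27y) dx dy = -1701/2.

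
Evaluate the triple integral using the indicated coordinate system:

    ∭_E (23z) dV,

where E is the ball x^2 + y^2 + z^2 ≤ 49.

In spherical coordinates, x = ρ sin(φ) cos(θ), y = ρ sin(φ) sin(θ), z = ρ cos(φ), and dV = ρ^2 sin(φ) dρ dφ dθ.

The integrand becomes 23ρ cos(φ), so

    ∭_E (23z) dV = ∫_{0}^{2π} ∫_{0}^{π} ∫_{0}^{7} (23ρ cos(φ)) · ρ^2 sin(φ) dρ dφ dθ.

Inner (ρ): 55223sin(2φ)/8.
Middle (φ): 0.
Outer (θ): 0.

Therefore the triple integral equals 0.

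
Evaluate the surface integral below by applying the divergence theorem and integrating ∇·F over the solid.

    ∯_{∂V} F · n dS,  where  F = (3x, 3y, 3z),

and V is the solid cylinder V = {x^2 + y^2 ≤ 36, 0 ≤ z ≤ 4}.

By the divergence theorem,

    ∯_{∂V} F · n dS = ∭_V (∇ · F) dV.

Compute the divergence:
    ∇ · F = ∂F_x/∂x + ∂F_y/∂y + ∂F_z/∂z = 3 + 3 + 3 = 9.

In cylindrical coordinates, x = r cos(θ), y = r sin(θ), z = z, dV = r dr dθ dz, with 0 ≤ r ≤ 6, 0 ≤ θ ≤ 2π, 0 ≤ z ≤ 4.

The integrand, after substitution and multiplying by the volume element, becomes (9) · r, so

    ∭_V (∇·F) dV = ∫_0^{2π} ∫_0^{6} ∫_0^{4} (9) · r dz dr dθ.

Inner (z from 0 to 4): 36r.
Middle (r from 0 to 6): 648.
Outer (θ from 0 to 2π): 1296π.

Therefore ∯_{∂V} F · n dS = 1296π.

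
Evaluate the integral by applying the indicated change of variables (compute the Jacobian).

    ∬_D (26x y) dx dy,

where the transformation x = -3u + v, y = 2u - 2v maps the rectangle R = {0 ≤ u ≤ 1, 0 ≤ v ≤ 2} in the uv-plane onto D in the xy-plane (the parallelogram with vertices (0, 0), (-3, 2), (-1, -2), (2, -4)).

Compute the Jacobian determinant of (x, y) with respect to (u, v):

    ∂(x,y)/∂(u,v) = | -3  1 | = (-3)(-2) - (1)(2) = 4.
                   | 2  -2 |

Its absolute value is |J| = 4 (the area scaling factor).

Substituting x = -3u + v, y = 2u - 2v into the integrand,

    26x y → -156u^2 + 208u v - 52v^2,

so the integral becomes

    ∬_R (-156u^2 + 208u v - 52v^2) · |J| du dv = ∫_0^1 ∫_0^2 (-624u^2 + 832u v - 208v^2) dv du.

Inner (v): -1248u^2 + 1664u - 1664/3.
Outer (u): -416/3.

Therefore ∬_D (26x y) dx dy = -416/3.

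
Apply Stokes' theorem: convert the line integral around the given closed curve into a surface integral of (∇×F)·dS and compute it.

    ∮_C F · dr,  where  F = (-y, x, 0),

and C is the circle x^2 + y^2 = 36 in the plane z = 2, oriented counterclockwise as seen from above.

Let S be the flat disk x^2 + y^2 ≤ 36 in the plane z = 2, with upward unit normal n̂ = ẑ. By Stokes' theorem,

    ∮_C F · dr = ∬_S (∇ × F) · n̂ dS = ∬_D (curl F)_z dA,

where D is the disk x^2 + y^2 ≤ 36.

Compute the curl of F = (-y, x, 0):
    (∇ × F)_x = ∂F_z/∂y - ∂F_y/∂z = 0,
    (∇ × F)_y = ∂F_x/∂z - ∂F_z/∂x = 0,
    (∇ × F)_z = ∂F_y/∂x - ∂F_x/∂y = 2.

On z = 2, (curl F)_z = 2.

Convert to polar (x = r cos θ, y = r sin θ, dA = r dr dθ); the integrand becomes 2, so

    ∬_D (curl F)_z dA = ∫_0^{2π} ∫_0^{6} (2) · r dr dθ.

Inner (r from 0 to 6): 36.
Outer (θ from 0 to 2π): 72π.

Therefore ∮_C F · dr = 72π.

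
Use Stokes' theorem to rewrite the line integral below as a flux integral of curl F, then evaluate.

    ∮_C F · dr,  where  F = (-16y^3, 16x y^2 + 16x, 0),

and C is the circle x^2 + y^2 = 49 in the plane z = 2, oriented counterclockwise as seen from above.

Let S be the flat disk x^2 + y^2 ≤ 49 in the plane z = 2, with upward unit normal n̂ = ẑ. By Stokes' theorem,

    ∮_C F · dr = ∬_S (∇ × F) · n̂ dS = ∬_D (curl F)_z dA,

where D is the disk x^2 + y^2 ≤ 49.

Compute the curl of F = (-16y^3, 16x y^2 + 16x, 0):
    (∇ × F)_x = ∂F_z/∂y - ∂F_y/∂z = 0,
    (∇ × F)_y = ∂F_x/∂z - ∂F_z/∂x = 0,
    (∇ × F)_z = ∂F_y/∂x - ∂F_x/∂y = 64y^2 + 16.

On z = 2, (curl F)_z = 64y^2 + 16.

Convert to polar (x = r cos θ, y = r sin θ, dA = r dr dθ); the integrand becomes 64r^2sin(θ)^2 + 16, so

    ∬_D (curl F)_z dA = ∫_0^{2π} ∫_0^{7} (64r^2sin(θ)^2 + 16) · r dr dθ.

Inner (r from 0 to 7): 38416sin(θ)^2 + 392.
Outer (θ from 0 to 2π): 39200π.

Therefore ∮_C F · dr = 39200π.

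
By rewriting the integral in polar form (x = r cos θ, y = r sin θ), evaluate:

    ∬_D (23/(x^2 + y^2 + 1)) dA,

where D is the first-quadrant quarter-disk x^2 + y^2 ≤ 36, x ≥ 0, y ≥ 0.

The region D is 0 ≤ r ≤ 6, 0 ≤ θ ≤ π/2 in polar coordinates, where x = r cos(θ), y = r sin(θ), and dA = r dr dθ.

Under the substitution, the integrand becomes 23/(r^2 + 1), so

    ∬_D (23/(x^2 + y^2 + 1)) dA = ∫_{0}^{π/2} ∫_{0}^{6} (23/(r^2 + 1)) · r dr dθ.

Inner integral (in r): ∫_{0}^{6} (23/(r^2 + 1)) · r dr = 23log(37)/2.

Outer integral (in θ): ∫_{0}^{π/2} (23log(37)/2) dθ = 23π log(37)/4.

Therefore ∬_D (23/(x^2 + y^2 + 1)) dA = 23π log(37)/4.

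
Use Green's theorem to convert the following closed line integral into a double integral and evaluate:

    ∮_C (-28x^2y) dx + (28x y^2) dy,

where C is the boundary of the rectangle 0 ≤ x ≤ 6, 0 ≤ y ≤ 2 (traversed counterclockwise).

Green's theorem converts the closed line integral into a double integral over the enclosed region D:

    ∮_C P dx + Q dy = ∬_D (∂Q/∂x - ∂P/∂y) dA.

Here P = -28x^2y, Q = 28x y^2, so

    ∂Q/∂x = 28y^2,    ∂P/∂y = -28x^2,
    ∂Q/∂x - ∂P/∂y = 28x^2 + 28y^2.

D is the region 0 ≤ x ≤ 6, 0 ≤ y ≤ 2. Evaluating the double integral:

    ∬_D (28x^2 + 28y^2) dA = ∫_0^{6} ∫_0^{2} (28x^2 + 28y^2) dy dx.

Inner (y from 0 to 2): 56x^2 + 224/3.
Outer (x from 0 to 6): 4480.

Therefore ∮_C P dx + Q dy = 4480.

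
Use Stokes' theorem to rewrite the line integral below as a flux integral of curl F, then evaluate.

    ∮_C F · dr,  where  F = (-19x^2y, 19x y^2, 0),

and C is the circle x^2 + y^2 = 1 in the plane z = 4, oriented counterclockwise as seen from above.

Let S be the flat disk x^2 + y^2 ≤ 1 in the plane z = 4, with upward unit normal n̂ = ẑ. By Stokes' theorem,

    ∮_C F · dr = ∬_S (∇ × F) · n̂ dS = ∬_D (curl F)_z dA,

where D is the disk x^2 + y^2 ≤ 1.

Compute the curl of F = (-19x^2y, 19x y^2, 0):
    (∇ × F)_x = ∂F_z/∂y - ∂F_y/∂z = 0,
    (∇ × F)_y = ∂F_x/∂z - ∂F_z/∂x = 0,
    (∇ × F)_z = ∂F_y/∂x - ∂F_x/∂y = 19x^2 + 19y^2.

On z = 4, (curl F)_z = 19x^2 + 19y^2.

Convert to polar (x = r cos θ, y = r sin θ, dA = r dr dθ); the integrand becomes 19r^2, so

    ∬_D (curl F)_z dA = ∫_0^{2π} ∫_0^{1} (19r^2) · r dr dθ.

Inner (r from 0 to 1): 19/4.
Outer (θ from 0 to 2π): 19π/2.

Therefore ∮_C F · dr = 19π/2.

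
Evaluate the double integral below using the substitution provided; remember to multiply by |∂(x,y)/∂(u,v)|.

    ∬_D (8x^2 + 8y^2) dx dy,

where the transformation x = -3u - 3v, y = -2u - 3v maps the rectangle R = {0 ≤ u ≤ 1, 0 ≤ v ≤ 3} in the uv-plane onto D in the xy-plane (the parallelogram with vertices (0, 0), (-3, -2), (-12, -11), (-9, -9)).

Compute the Jacobian determinant of (x, y) with respect to (u, v):

    ∂(x,y)/∂(u,v) = | -3  -3 | = (-3)(-3) - (-3)(-2) = 3.
                   | -2  -3 |

Its absolute value is |J| = 3 (the area scaling factor).

Substituting x = -3u - 3v, y = -2u - 3v into the integrand,

    8x^2 + 8y^2 → 104u^2 + 240u v + 144v^2,

so the integral becomes

    ∬_R (104u^2 + 240u v + 144v^2) · |J| du dv = ∫_0^1 ∫_0^3 (312u^2 + 720u v + 432v^2) dv du.

Inner (v): 936u^2 + 3240u + 3888.
Outer (u): 5820.

Therefore ∬_D (8x^2 + 8y^2) dx dy = 5820.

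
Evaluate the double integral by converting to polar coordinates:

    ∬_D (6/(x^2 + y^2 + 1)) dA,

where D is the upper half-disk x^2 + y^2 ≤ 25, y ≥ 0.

The region D is 0 ≤ r ≤ 5, 0 ≤ θ ≤ π in polar coordinates, where x = r cos(θ), y = r sin(θ), and dA = r dr dθ.

Under the substitution, the integrand becomes 6/(r^2 + 1), so

    ∬_D (6/(x^2 + y^2 + 1)) dA = ∫_{0}^{π} ∫_{0}^{5} (6/(r^2 + 1)) · r dr dθ.

Inner integral (in r): ∫_{0}^{5} (6/(r^2 + 1)) · r dr = log(17576).

Outer integral (in θ): ∫_{0}^{π} (log(17576)) dθ = log(17576^π).

Therefore ∬_D (6/(x^2 + y^2 + 1)) dA = log(17576^π).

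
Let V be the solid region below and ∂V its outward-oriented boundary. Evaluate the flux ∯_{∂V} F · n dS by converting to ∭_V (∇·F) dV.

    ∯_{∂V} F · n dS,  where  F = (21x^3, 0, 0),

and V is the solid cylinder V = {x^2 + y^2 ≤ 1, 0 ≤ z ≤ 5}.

By the divergence theorem,

    ∯_{∂V} F · n dS = ∭_V (∇ · F) dV.

Compute the divergence:
    ∇ · F = ∂F_x/∂x + ∂F_y/∂y + ∂F_z/∂z = 63x^2 + 0 + 0 = 63x^2.

In cylindrical coordinates, x = r cos(θ), y = r sin(θ), z = z, dV = r dr dθ dz, with 0 ≤ r ≤ 1, 0 ≤ θ ≤ 2π, 0 ≤ z ≤ 5.

The integrand, after substitution and multiplying by the volume element, becomes (63r^2cos(θ)^2) · r, so

    ∭_V (∇·F) dV = ∫_0^{2π} ∫_0^{1} ∫_0^{5} (63r^2cos(θ)^2) · r dz dr dθ.

Inner (z from 0 to 5): 315r^3cos(θ)^2.
Middle (r from 0 to 1): 315cos(θ)^2/4.
Outer (θ from 0 to 2π): 315π/4.

Therefore ∯_{∂V} F · n dS = 315π/4.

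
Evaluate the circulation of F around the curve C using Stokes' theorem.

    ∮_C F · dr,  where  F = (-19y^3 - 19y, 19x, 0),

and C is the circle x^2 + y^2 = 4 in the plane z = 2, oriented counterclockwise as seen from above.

Let S be the flat disk x^2 + y^2 ≤ 4 in the plane z = 2, with upward unit normal n̂ = ẑ. By Stokes' theorem,

    ∮_C F · dr = ∬_S (∇ × F) · n̂ dS = ∬_D (curl F)_z dA,

where D is the disk x^2 + y^2 ≤ 4.

Compute the curl of F = (-19y^3 - 19y, 19x, 0):
    (∇ × F)_x = ∂F_z/∂y - ∂F_y/∂z = 0,
    (∇ × F)_y = ∂F_x/∂z - ∂F_z/∂x = 0,
    (∇ × F)_z = ∂F_y/∂x - ∂F_x/∂y = 57y^2 + 38.

On z = 2, (curl F)_z = 57y^2 + 38.

Convert to polar (x = r cos θ, y = r sin θ, dA = r dr dθ); the integrand becomes 57r^2sin(θ)^2 + 38, so

    ∬_D (curl F)_z dA = ∫_0^{2π} ∫_0^{2} (57r^2sin(θ)^2 + 38) · r dr dθ.

Inner (r from 0 to 2): 228sin(θ)^2 + 76.
Outer (θ from 0 to 2π): 380π.

Therefore ∮_C F · dr = 380π.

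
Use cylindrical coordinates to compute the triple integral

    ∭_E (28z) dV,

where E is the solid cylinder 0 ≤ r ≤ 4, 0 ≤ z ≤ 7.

In cylindrical coordinates, x = r cos(θ), y = r sin(θ), z = z, and dV = r dr dθ dz.

The integrand becomes 28z, so

    ∭_E (28z) dV = ∫_{0}^{2π} ∫_{0}^{4} ∫_{0}^{7} (28z) · r dz dr dθ.

Inner (z): 686r.
Middle (r from 0 to 4): 5488.
Outer (θ): 10976π.

Therefore the triple integral equals 10976π.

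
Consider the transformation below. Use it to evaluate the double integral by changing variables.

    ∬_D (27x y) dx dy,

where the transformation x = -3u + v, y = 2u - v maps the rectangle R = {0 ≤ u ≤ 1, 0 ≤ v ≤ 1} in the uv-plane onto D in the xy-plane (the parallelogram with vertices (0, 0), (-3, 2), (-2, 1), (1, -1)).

Compute the Jacobian determinant of (x, y) with respect to (u, v):

    ∂(x,y)/∂(u,v) = | -3  1 | = (-3)(-1) - (1)(2) = 1.
                   | 2  -1 |

Its absolute value is |J| = 1 (the area scaling factor).

Substituting x = -3u + v, y = 2u - v into the integrand,

    27x y → -162u^2 + 135u v - 27v^2,

so the integral becomes

    ∬_R (-162u^2 + 135u v - 27v^2) · |J| du dv = ∫_0^1 ∫_0^1 (-162u^2 + 135u v - 27v^2) dv du.

Inner (v): -162u^2 + 135u/2 - 9.
Outer (u): -117/4.

Therefore ∬_D (27x y) dx dy = -117/4.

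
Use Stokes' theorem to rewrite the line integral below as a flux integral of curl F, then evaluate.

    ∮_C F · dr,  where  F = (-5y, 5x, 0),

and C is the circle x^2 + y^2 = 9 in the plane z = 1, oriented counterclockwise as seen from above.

Let S be the flat disk x^2 + y^2 ≤ 9 in the plane z = 1, with upward unit normal n̂ = ẑ. By Stokes' theorem,

    ∮_C F · dr = ∬_S (∇ × F) · n̂ dS = ∬_D (curl F)_z dA,

where D is the disk x^2 + y^2 ≤ 9.

Compute the curl of F = (-5y, 5x, 0):
    (∇ × F)_x = ∂F_z/∂y - ∂F_y/∂z = 0,
    (∇ × F)_y = ∂F_x/∂z - ∂F_z/∂x = 0,
    (∇ × F)_z = ∂F_y/∂x - ∂F_x/∂y = 10.

On z = 1, (curl F)_z = 10.

Convert to polar (x = r cos θ, y = r sin θ, dA = r dr dθ); the integrand becomes 10, so

    ∬_D (curl F)_z dA = ∫_0^{2π} ∫_0^{3} (10) · r dr dθ.

Inner (r from 0 to 3): 45.
Outer (θ from 0 to 2π): 90π.

Therefore ∮_C F · dr = 90π.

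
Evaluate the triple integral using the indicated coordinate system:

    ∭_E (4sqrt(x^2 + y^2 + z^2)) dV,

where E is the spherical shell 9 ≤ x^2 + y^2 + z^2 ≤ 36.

In spherical coordinates, x = ρ sin(φ) cos(θ), y = ρ sin(φ) sin(θ), z = ρ cos(φ), and dV = ρ^2 sin(φ) dρ dφ dθ.

The integrand becomes 4ρ, so

    ∭_E (4sqrt(x^2 + y^2 + z^2)) dV = ∫_{0}^{2π} ∫_{0}^{π} ∫_{3}^{6} (4ρ) · ρ^2 sin(φ) dρ dφ dθ.

Inner (ρ): 1215sin(φ).
Middle (φ): 2430.
Outer (θ): 4860π.

Therefore the triple integral equals 4860π.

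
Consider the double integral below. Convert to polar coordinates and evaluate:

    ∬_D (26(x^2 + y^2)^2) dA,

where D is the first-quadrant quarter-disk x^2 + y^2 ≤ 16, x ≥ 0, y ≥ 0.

The region D is 0 ≤ r ≤ 4, 0 ≤ θ ≤ π/2 in polar coordinates, where x = r cos(θ), y = r sin(θ), and dA = r dr dθ.

Under the substitution, the integrand becomes 26r^4, so

    ∬_D (26(x^2 + y^2)^2) dA = ∫_{0}^{π/2} ∫_{0}^{4} (26r^4) · r dr dθ.

Inner integral (in r): ∫_{0}^{4} (26r^4) · r dr = 53248/3.

Outer integral (in θ): ∫_{0}^{π/2} (53248/3) dθ = 26624π/3.

Therefore ∬_D (26(x^2 + y^2)^2) dA = 26624π/3.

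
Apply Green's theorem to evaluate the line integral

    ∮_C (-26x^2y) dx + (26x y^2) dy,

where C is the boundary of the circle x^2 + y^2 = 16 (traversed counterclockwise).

Green's theorem converts the closed line integral into a double integral over the enclosed region D:

    ∮_C P dx + Q dy = ∬_D (∂Q/∂x - ∂P/∂y) dA.

Here P = -26x^2y, Q = 26x y^2, so

    ∂Q/∂x = 26y^2,    ∂P/∂y = -26x^2,
    ∂Q/∂x - ∂P/∂y = 26x^2 + 26y^2.

D is the region x^2 + y^2 ≤ 16. Evaluating the double integral:

In polar coordinates (x = r cos θ, y = r sin θ, dA = r dr dθ) the integrand becomes 26r^2, so

    ∬_D (26x^2 + 26y^2) dA = ∫_0^{2π} ∫_0^{4} (26r^2) · r dr dθ.

Inner (r from 0 to 4): 1664.
Outer (θ from 0 to 2π): 3328π.

Therefore ∮_C P dx + Q dy = 3328π.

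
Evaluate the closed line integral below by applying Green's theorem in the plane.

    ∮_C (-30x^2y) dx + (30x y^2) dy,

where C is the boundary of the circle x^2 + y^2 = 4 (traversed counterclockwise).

Green's theorem converts the closed line integral into a double integral over the enclosed region D:

    ∮_C P dx + Q dy = ∬_D (∂Q/∂x - ∂P/∂y) dA.

Here P = -30x^2y, Q = 30x y^2, so

    ∂Q/∂x = 30y^2,    ∂P/∂y = -30x^2,
    ∂Q/∂x - ∂P/∂y = 30x^2 + 30y^2.

D is the region x^2 + y^2 ≤ 4. Evaluating the double integral:

In polar coordinates (x = r cos θ, y = r sin θ, dA = r dr dθ) the integrand becomes 30r^2, so

    ∬_D (30x^2 + 30y^2) dA = ∫_0^{2π} ∫_0^{2} (30r^2) · r dr dθ.

Inner (r from 0 to 2): 120.
Outer (θ from 0 to 2π): 240π.

Therefore ∮_C P dx + Q dy = 240π.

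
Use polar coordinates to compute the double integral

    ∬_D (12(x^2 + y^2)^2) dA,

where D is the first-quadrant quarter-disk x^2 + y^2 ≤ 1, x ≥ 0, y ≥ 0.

The region D is 0 ≤ r ≤ 1, 0 ≤ θ ≤ π/2 in polar coordinates, where x = r cos(θ), y = r sin(θ), and dA = r dr dθ.

Under the substitution, the integrand becomes 12r^4, so

    ∬_D (12(x^2 + y^2)^2) dA = ∫_{0}^{π/2} ∫_{0}^{1} (12r^4) · r dr dθ.

Inner integral (in r): ∫_{0}^{1} (12r^4) · r dr = 2.

Outer integral (in θ): ∫_{0}^{π/2} (2) dθ = π.

Therefore ∬_D (12(x^2 + y^2)^2) dA = π.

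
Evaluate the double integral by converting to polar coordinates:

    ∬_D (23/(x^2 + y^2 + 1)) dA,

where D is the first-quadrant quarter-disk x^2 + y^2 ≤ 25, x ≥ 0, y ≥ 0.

The region D is 0 ≤ r ≤ 5, 0 ≤ θ ≤ π/2 in polar coordinates, where x = r cos(θ), y = r sin(θ), and dA = r dr dθ.

Under the substitution, the integrand becomes 23/(r^2 + 1), so

    ∬_D (23/(x^2 + y^2 + 1)) dA = ∫_{0}^{π/2} ∫_{0}^{5} (23/(r^2 + 1)) · r dr dθ.

Inner integral (in r): ∫_{0}^{5} (23/(r^2 + 1)) · r dr = 23log(26)/2.

Outer integral (in θ): ∫_{0}^{π/2} (23log(26)/2) dθ = 23π log(26)/4.

Therefore ∬_D (23/(x^2 + y^2 + 1)) dA = 23π log(26)/4.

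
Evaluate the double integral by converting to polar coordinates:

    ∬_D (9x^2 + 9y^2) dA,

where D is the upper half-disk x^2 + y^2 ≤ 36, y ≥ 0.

The region D is 0 ≤ r ≤ 6, 0 ≤ θ ≤ π in polar coordinates, where x = r cos(θ), y = r sin(θ), and dA = r dr dθ.

Under the substitution, the integrand becomes 9r^2, so

    ∬_D (9x^2 + 9y^2) dA = ∫_{0}^{π} ∫_{0}^{6} (9r^2) · r dr dθ.

Inner integral (in r): ∫_{0}^{6} (9r^2) · r dr = 2916.

Outer integral (in θ): ∫_{0}^{π} (2916) dθ = 2916π.

Therefore ∬_D (9x^2 + 9y^2) dA = 2916π.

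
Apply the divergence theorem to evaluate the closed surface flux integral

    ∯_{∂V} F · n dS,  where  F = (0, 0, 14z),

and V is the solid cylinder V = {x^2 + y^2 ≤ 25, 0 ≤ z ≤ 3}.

By the divergence theorem,

    ∯_{∂V} F · n dS = ∭_V (∇ · F) dV.

Compute the divergence:
    ∇ · F = ∂F_x/∂x + ∂F_y/∂y + ∂F_z/∂z = 0 + 0 + 14 = 14.

In cylindrical coordinates, x = r cos(θ), y = r sin(θ), z = z, dV = r dr dθ dz, with 0 ≤ r ≤ 5, 0 ≤ θ ≤ 2π, 0 ≤ z ≤ 3.

The integrand, after substitution and multiplying by the volume element, becomes (14) · r, so

    ∭_V (∇·F) dV = ∫_0^{2π} ∫_0^{5} ∫_0^{3} (14) · r dz dr dθ.

Inner (z from 0 to 3): 42r.
Middle (r from 0 to 5): 525.
Outer (θ from 0 to 2π): 1050π.

Therefore ∯_{∂V} F · n dS = 1050π.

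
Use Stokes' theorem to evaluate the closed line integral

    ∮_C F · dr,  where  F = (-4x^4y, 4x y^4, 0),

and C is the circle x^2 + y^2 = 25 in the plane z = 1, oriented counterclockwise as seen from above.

Let S be the flat disk x^2 + y^2 ≤ 25 in the plane z = 1, with upward unit normal n̂ = ẑ. By Stokes' theorem,

    ∮_C F · dr = ∬_S (∇ × F) · n̂ dS = ∬_D (curl F)_z dA,

where D is the disk x^2 + y^2 ≤ 25.

Compute the curl of F = (-4x^4y, 4x y^4, 0):
    (∇ × F)_x = ∂F_z/∂y - ∂F_y/∂z = 0,
    (∇ × F)_y = ∂F_x/∂z - ∂F_z/∂x = 0,
    (∇ × F)_z = ∂F_y/∂x - ∂F_x/∂y = 4x^4 + 4y^4.

On z = 1, (curl F)_z = 4x^4 + 4y^4.

Convert to polar (x = r cos θ, y = r sin θ, dA = r dr dθ); the integrand becomes 4r^4(sin(θ)^4 + cos(θ)^4), so

    ∬_D (curl F)_z dA = ∫_0^{2π} ∫_0^{5} (4r^4(sin(θ)^4 + cos(θ)^4)) · r dr dθ.

Inner (r from 0 to 5): 31250sin(θ)^4/3 + 31250cos(θ)^4/3.
Outer (θ from 0 to 2π): 15625π.

Therefore ∮_C F · dr = 15625π.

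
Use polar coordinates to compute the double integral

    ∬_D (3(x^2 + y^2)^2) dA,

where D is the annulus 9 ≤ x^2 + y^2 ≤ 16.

The region D is 3 ≤ r ≤ 4, 0 ≤ θ ≤ 2π in polar coordinates, where x = r cos(θ), y = r sin(θ), and dA = r dr dθ.

Under the substitution, the integrand becomes 3r^4, so

    ∬_D (3(x^2 + y^2)^2) dA = ∫_{0}^{2π} ∫_{3}^{4} (3r^4) · r dr dθ.

Inner integral (in r): ∫_{3}^{4} (3r^4) · r dr = 3367/2.

Outer integral (in θ): ∫_{0}^{2π} (3367/2) dθ = 3367π.

Therefore ∬_D (3(x^2 + y^2)^2) dA = 3367π.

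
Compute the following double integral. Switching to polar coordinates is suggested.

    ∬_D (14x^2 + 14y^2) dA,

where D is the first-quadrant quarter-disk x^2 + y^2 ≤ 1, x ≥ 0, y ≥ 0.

The region D is 0 ≤ r ≤ 1, 0 ≤ θ ≤ π/2 in polar coordinates, where x = r cos(θ), y = r sin(θ), and dA = r dr dθ.

Under the substitution, the integrand becomes 14r^2, so

    ∬_D (14x^2 + 14y^2) dA = ∫_{0}^{π/2} ∫_{0}^{1} (14r^2) · r dr dθ.

Inner integral (in r): ∫_{0}^{1} (14r^2) · r dr = 7/2.

Outer integral (in θ): ∫_{0}^{π/2} (7/2) dθ = 7π/4.

Therefore ∬_D (14x^2 + 14y^2) dA = 7π/4.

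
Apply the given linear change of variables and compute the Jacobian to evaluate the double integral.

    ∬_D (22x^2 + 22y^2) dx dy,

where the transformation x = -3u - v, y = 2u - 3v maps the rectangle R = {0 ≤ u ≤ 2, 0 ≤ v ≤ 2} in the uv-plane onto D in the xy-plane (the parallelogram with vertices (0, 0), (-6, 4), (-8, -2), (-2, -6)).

Compute the Jacobian determinant of (x, y) with respect to (u, v):

    ∂(x,y)/∂(u,v) = | -3  -1 | = (-3)(-3) - (-1)(2) = 11.
                   | 2  -3 |

Its absolute value is |J| = 11 (the area scaling factor).

Substituting x = -3u - v, y = 2u - 3v into the integrand,

    22x^2 + 22y^2 → 286u^2 - 132u v + 220v^2,

so the integral becomes

    ∬_R (286u^2 - 132u v + 220v^2) · |J| du dv = ∫_0^2 ∫_0^2 (3146u^2 - 1452u v + 2420v^2) dv du.

Inner (v): 6292u^2 - 2904u + 19360/3.
Outer (u): 71632/3.

Therefore ∬_D (22x^2 + 22y^2) dx dy = 71632/3.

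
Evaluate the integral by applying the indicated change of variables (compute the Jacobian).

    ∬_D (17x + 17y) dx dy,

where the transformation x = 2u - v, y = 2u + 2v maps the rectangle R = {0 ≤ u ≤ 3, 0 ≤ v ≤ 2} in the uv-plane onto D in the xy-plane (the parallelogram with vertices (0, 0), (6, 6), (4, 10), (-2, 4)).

Compute the Jacobian determinant of (x, y) with respect to (u, v):

    ∂(x,y)/∂(u,v) = | 2  -1 | = (2)(2) - (-1)(2) = 6.
                   | 2  2 |

Its absolute value is |J| = 6 (the area scaling factor).

Substituting x = 2u - v, y = 2u + 2v into the integrand,

    17x + 17y → 68u + 17v,

so the integral becomes

    ∬_R (68u + 17v) · |J| du dv = ∫_0^3 ∫_0^2 (408u + 102v) dv du.

Inner (v): 816u + 204.
Outer (u): 4284.

Therefore ∬_D (17x + 17y) dx dy = 4284.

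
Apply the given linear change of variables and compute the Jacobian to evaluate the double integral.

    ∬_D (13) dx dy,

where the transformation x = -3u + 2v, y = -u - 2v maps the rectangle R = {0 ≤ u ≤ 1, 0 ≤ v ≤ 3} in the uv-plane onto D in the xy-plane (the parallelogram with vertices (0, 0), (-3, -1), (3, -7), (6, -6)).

Compute the Jacobian determinant of (x, y) with respect to (u, v):

    ∂(x,y)/∂(u,v) = | -3  2 | = (-3)(-2) - (2)(-1) = 8.
                   | -1  -2 |

Its absolute value is |J| = 8 (the area scaling factor).

Substituting x = -3u + 2v, y = -u - 2v into the integrand,

    13 → 13,

so the integral becomes

    ∬_R (13) · |J| du dv = ∫_0^1 ∫_0^3 (104) dv du.

Inner (v): 312.
Outer (u): 312.

Therefore ∬_D (13) dx dy = 312.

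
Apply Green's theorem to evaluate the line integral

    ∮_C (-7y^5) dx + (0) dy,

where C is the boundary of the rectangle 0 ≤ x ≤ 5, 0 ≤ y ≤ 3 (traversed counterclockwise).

Green's theorem converts the closed line integral into a double integral over the enclosed region D:

    ∮_C P dx + Q dy = ∬_D (∂Q/∂x - ∂P/∂y) dA.

Here P = -7y^5, Q = 0, so

    ∂Q/∂x = 0,    ∂P/∂y = -35y^4,
    ∂Q/∂x - ∂P/∂y = 35y^4.

D is the region 0 ≤ x ≤ 5, 0 ≤ y ≤ 3. Evaluating the double integral:

    ∬_D (35y^4) dA = ∫_0^{5} ∫_0^{3} (35y^4) dy dx.

Inner (y from 0 to 3): 1701.
Outer (x from 0 to 5): 8505.

Therefore ∮_C P dx + Q dy = 8505.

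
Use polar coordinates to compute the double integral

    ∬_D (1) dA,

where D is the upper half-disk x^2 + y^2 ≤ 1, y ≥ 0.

The region D is 0 ≤ r ≤ 1, 0 ≤ θ ≤ π in polar coordinates, where x = r cos(θ), y = r sin(θ), and dA = r dr dθ.

Under the substitution, the integrand becomes 1, so

    ∬_D (1) dA = ∫_{0}^{π} ∫_{0}^{1} (1) · r dr dθ.

Inner integral (in r): ∫_{0}^{1} (1) · r dr = 1/2.

Outer integral (in θ): ∫_{0}^{π} (1/2) dθ = π/2.

Therefore ∬_D (1) dA = π/2.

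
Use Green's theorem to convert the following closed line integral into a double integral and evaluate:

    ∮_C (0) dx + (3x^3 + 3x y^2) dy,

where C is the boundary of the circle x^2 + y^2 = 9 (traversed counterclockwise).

Green's theorem converts the closed line integral into a double integral over the enclosed region D:

    ∮_C P dx + Q dy = ∬_D (∂Q/∂x - ∂P/∂y) dA.

Here P = 0, Q = 3x^3 + 3x y^2, so

    ∂Q/∂x = 9x^2 + 3y^2,    ∂P/∂y = 0,
    ∂Q/∂x - ∂P/∂y = 9x^2 + 3y^2.

D is the region x^2 + y^2 ≤ 9. Evaluating the double integral:

In polar coordinates (x = r cos θ, y = r sin θ, dA = r dr dθ) the integrand becomes 3r^2(cos(2θ) + 2), so

    ∬_D (9x^2 + 3y^2) dA = ∫_0^{2π} ∫_0^{3} (3r^2(cos(2θ) + 2)) · r dr dθ.

Inner (r from 0 to 3): 243cos(2θ)/4 + 243/2.
Outer (θ from 0 to 2π): 243π.

Therefore ∮_C P dx + Q dy = 243π.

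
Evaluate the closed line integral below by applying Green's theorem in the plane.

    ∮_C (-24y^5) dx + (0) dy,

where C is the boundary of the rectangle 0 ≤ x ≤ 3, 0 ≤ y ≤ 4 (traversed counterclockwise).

Green's theorem converts the closed line integral into a double integral over the enclosed region D:

    ∮_C P dx + Q dy = ∬_D (∂Q/∂x - ∂P/∂y) dA.

Here P = -24y^5, Q = 0, so

    ∂Q/∂x = 0,    ∂P/∂y = -120y^4,
    ∂Q/∂x - ∂P/∂y = 120y^4.

D is the region 0 ≤ x ≤ 3, 0 ≤ y ≤ 4. Evaluating the double integral:

    ∬_D (120y^4) dA = ∫_0^{3} ∫_0^{4} (120y^4) dy dx.

Inner (y from 0 to 4): 24576.
Outer (x from 0 to 3): 73728.

Therefore ∮_C P dx + Q dy = 73728.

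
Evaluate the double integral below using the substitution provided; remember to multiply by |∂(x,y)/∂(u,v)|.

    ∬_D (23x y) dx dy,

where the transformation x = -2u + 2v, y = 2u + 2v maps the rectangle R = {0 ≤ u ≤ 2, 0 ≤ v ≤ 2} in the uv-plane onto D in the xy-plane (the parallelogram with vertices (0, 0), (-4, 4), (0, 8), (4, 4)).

Compute the Jacobian determinant of (x, y) with respect to (u, v):

    ∂(x,y)/∂(u,v) = | -2  2 | = (-2)(2) - (2)(2) = -8.
                   | 2  2 |

Its absolute value is |J| = 8 (the area scaling factor).

Substituting x = -2u + 2v, y = 2u + 2v into the integrand,

    23x y → -92u^2 + 92v^2,

so the integral becomes

    ∬_R (-92u^2 + 92v^2) · |J| du dv = ∫_0^2 ∫_0^2 (-736u^2 + 736v^2) dv du.

Inner (v): 5888/3 - 1472u^2.
Outer (u): 0.

Therefore ∬_D (23x y) dx dy = 0.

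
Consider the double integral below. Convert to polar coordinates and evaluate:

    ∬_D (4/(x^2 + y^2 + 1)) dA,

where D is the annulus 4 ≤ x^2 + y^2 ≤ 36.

The region D is 2 ≤ r ≤ 6, 0 ≤ θ ≤ 2π in polar coordinates, where x = r cos(θ), y = r sin(θ), and dA = r dr dθ.

Under the substitution, the integrand becomes 4/(r^2 + 1), so

    ∬_D (4/(x^2 + y^2 + 1)) dA = ∫_{0}^{2π} ∫_{2}^{6} (4/(r^2 + 1)) · r dr dθ.

Inner integral (in r): ∫_{2}^{6} (4/(r^2 + 1)) · r dr = log(1369/25).

Outer integral (in θ): ∫_{0}^{2π} (log(1369/25)) dθ = log((1369/25)^(2π)).

Therefore ∬_D (4/(x^2 + y^2 + 1)) dA = log((1369/25)^(2π)).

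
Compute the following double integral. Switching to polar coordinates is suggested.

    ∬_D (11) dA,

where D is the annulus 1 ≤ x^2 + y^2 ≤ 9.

The region D is 1 ≤ r ≤ 3, 0 ≤ θ ≤ 2π in polar coordinates, where x = r cos(θ), y = r sin(θ), and dA = r dr dθ.

Under the substitution, the integrand becomes 11, so

    ∬_D (11) dA = ∫_{0}^{2π} ∫_{1}^{3} (11) · r dr dθ.

Inner integral (in r): ∫_{1}^{3} (11) · r dr = 44.

Outer integral (in θ): ∫_{0}^{2π} (44) dθ = 88π.

Therefore ∬_D (11) dA = 88π.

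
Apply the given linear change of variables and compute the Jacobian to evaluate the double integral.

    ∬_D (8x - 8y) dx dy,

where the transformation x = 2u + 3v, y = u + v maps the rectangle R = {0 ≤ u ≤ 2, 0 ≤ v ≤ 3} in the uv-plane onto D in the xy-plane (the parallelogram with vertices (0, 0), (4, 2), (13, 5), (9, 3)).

Compute the Jacobian determinant of (x, y) with respect to (u, v):

    ∂(x,y)/∂(u,v) = | 2  3 | = (2)(1) - (3)(1) = -1.
                   | 1  1 |

Its absolute value is |J| = 1 (the area scaling factor).

Substituting x = 2u + 3v, y = u + v into the integrand,

    8x - 8y → 8u + 16v,

so the integral becomes

    ∬_R (8u + 16v) · |J| du dv = ∫_0^2 ∫_0^3 (8u + 16v) dv du.

Inner (v): 24u + 72.
Outer (u): 192.

Therefore ∬_D (8x - 8y) dx dy = 192.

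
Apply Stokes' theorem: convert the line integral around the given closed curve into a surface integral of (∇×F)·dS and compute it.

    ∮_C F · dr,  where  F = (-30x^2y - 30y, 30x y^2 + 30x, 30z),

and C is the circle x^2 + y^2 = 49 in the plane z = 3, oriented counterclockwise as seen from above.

Let S be the flat disk x^2 + y^2 ≤ 49 in the plane z = 3, with upward unit normal n̂ = ẑ. By Stokes' theorem,

    ∮_C F · dr = ∬_S (∇ × F) · n̂ dS = ∬_D (curl F)_z dA,

where D is the disk x^2 + y^2 ≤ 49.

Compute the curl of F = (-30x^2y - 30y, 30x y^2 + 30x, 30z):
    (∇ × F)_x = ∂F_z/∂y - ∂F_y/∂z = 0,
    (∇ × F)_y = ∂F_x/∂z - ∂F_z/∂x = 0,
    (∇ × F)_z = ∂F_y/∂x - ∂F_x/∂y = 30x^2 + 30y^2 + 60.

On z = 3, (curl F)_z = 30x^2 + 30y^2 + 60.

Convert to polar (x = r cos θ, y = r sin θ, dA = r dr dθ); the integrand becomes 30r^2 + 60, so

    ∬_D (curl F)_z dA = ∫_0^{2π} ∫_0^{7} (30r^2 + 60) · r dr dθ.

Inner (r from 0 to 7): 38955/2.
Outer (θ from 0 to 2π): 38955π.

Therefore ∮_C F · dr = 38955π.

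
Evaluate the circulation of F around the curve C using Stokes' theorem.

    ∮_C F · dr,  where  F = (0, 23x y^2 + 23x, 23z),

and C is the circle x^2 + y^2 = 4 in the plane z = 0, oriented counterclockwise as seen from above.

Let S be the flat disk x^2 + y^2 ≤ 4 in the plane z = 0, with upward unit normal n̂ = ẑ. By Stokes' theorem,

    ∮_C F · dr = ∬_S (∇ × F) · n̂ dS = ∬_D (curl F)_z dA,

where D is the disk x^2 + y^2 ≤ 4.

Compute the curl of F = (0, 23x y^2 + 23x, 23z):
    (∇ × F)_x = ∂F_z/∂y - ∂F_y/∂z = 0,
    (∇ × F)_y = ∂F_x/∂z - ∂F_z/∂x = 0,
    (∇ × F)_z = ∂F_y/∂x - ∂F_x/∂y = 23y^2 + 23.

On z = 0, (curl F)_z = 23y^2 + 23.

Convert to polar (x = r cos θ, y = r sin θ, dA = r dr dθ); the integrand becomes 23r^2sin(θ)^2 + 23, so

    ∬_D (curl F)_z dA = ∫_0^{2π} ∫_0^{2} (23r^2sin(θ)^2 + 23) · r dr dθ.

Inner (r from 0 to 2): 92 - 46cos(2θ).
Outer (θ from 0 to 2π): 184π.

Therefore ∮_C F · dr = 184π.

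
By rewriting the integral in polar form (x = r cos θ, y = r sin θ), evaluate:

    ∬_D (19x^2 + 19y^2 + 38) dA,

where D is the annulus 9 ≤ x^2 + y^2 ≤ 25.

The region D is 3 ≤ r ≤ 5, 0 ≤ θ ≤ 2π in polar coordinates, where x = r cos(θ), y = r sin(θ), and dA = r dr dθ.

Under the substitution, the integrand becomes 19r^2 + 38, so

    ∬_D (19x^2 + 19y^2 + 38) dA = ∫_{0}^{2π} ∫_{3}^{5} (19r^2 + 38) · r dr dθ.

Inner integral (in r): ∫_{3}^{5} (19r^2 + 38) · r dr = 2888.

Outer integral (in θ): ∫_{0}^{2π} (2888) dθ = 5776π.

Therefore ∬_D (19x^2 + 19y^2 + 38) dA = 5776π.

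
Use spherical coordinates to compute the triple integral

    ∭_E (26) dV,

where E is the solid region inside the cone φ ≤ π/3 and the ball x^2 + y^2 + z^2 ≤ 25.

In spherical coordinates, x = ρ sin(φ) cos(θ), y = ρ sin(φ) sin(θ), z = ρ cos(φ), and dV = ρ^2 sin(φ) dρ dφ dθ.

The integrand becomes 26, so

    ∭_E (26) dV = ∫_{0}^{2π} ∫_{0}^{π/3} ∫_{0}^{5} (26) · ρ^2 sin(φ) dρ dφ dθ.

Inner (ρ): 3250sin(φ)/3.
Middle (φ): 1625/3.
Outer (θ): 3250π/3.

Therefore the triple integral equals 3250π/3.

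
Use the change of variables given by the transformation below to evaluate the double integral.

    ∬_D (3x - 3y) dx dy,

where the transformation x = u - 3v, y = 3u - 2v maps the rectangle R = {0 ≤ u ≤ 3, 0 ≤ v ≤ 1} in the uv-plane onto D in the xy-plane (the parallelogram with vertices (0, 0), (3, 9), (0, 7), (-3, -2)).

Compute the Jacobian determinant of (x, y) with respect to (u, v):

    ∂(x,y)/∂(u,v) = | 1  -3 | = (1)(-2) - (-3)(3) = 7.
                   | 3  -2 |

Its absolute value is |J| = 7 (the area scaling factor).

Substituting x = u - 3v, y = 3u - 2v into the integrand,

    3x - 3y → -6u - 3v,

so the integral becomes

    ∬_R (-6u - 3v) · |J| du dv = ∫_0^3 ∫_0^1 (-42u - 21v) dv du.

Inner (v): -42u - 21/2.
Outer (u): -441/2.

Therefore ∬_D (3x - 3y) dx dy = -441/2.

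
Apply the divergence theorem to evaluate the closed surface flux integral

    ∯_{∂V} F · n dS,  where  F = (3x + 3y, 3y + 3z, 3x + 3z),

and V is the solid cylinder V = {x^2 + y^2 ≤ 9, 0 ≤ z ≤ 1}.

By the divergence theorem,

    ∯_{∂V} F · n dS = ∭_V (∇ · F) dV.

Compute the divergence:
    ∇ · F = ∂F_x/∂x + ∂F_y/∂y + ∂F_z/∂z = 3 + 3 + 3 = 9.

In cylindrical coordinates, x = r cos(θ), y = r sin(θ), z = z, dV = r dr dθ dz, with 0 ≤ r ≤ 3, 0 ≤ θ ≤ 2π, 0 ≤ z ≤ 1.

The integrand, after substitution and multiplying by the volume element, becomes (9) · r, so

    ∭_V (∇·F) dV = ∫_0^{2π} ∫_0^{3} ∫_0^{1} (9) · r dz dr dθ.

Inner (z from 0 to 1): 9r.
Middle (r from 0 to 3): 81/2.
Outer (θ from 0 to 2π): 81π.

Therefore ∯_{∂V} F · n dS = 81π.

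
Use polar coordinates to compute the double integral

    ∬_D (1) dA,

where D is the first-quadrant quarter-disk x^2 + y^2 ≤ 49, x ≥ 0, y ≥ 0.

The region D is 0 ≤ r ≤ 7, 0 ≤ θ ≤ π/2 in polar coordinates, where x = r cos(θ), y = r sin(θ), and dA = r dr dθ.

Under the substitution, the integrand becomes 1, so

    ∬_D (1) dA = ∫_{0}^{π/2} ∫_{0}^{7} (1) · r dr dθ.

Inner integral (in r): ∫_{0}^{7} (1) · r dr = 49/2.

Outer integral (in θ): ∫_{0}^{π/2} (49/2) dθ = 49π/4.

Therefore ∬_D (1) dA = 49π/4.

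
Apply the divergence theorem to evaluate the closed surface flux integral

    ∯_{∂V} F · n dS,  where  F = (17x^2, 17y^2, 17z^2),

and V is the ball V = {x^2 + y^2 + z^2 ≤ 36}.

By the divergence theorem,

    ∯_{∂V} F · n dS = ∭_V (∇ · F) dV.

Compute the divergence:
    ∇ · F = ∂F_x/∂x + ∂F_y/∂y + ∂F_z/∂z = 34x + 34y + 34z.

In spherical coordinates, x = ρ sin(φ) cos(θ), y = ρ sin(φ) sin(θ), z = ρ cos(φ), dV = ρ^2 sin(φ) dρ dφ dθ, with 0 ≤ ρ ≤ 6, 0 ≤ φ ≤ π, 0 ≤ θ ≤ 2π.

The integrand, after substitution and multiplying by the volume element, becomes (34ρ (sqrt(2)sin(φ)sin(θ + π/4) + cos(φ))) · ρ^2 sin(φ), so

    ∭_V (∇·F) dV = ∫_0^{2π} ∫_0^{π} ∫_0^{6} (34ρ (sqrt(2)sin(φ)sin(θ + π/4) + cos(φ))) · ρ^2 sin(φ) dρ dφ dθ.

Inner (ρ from 0 to 6): 11016(sqrt(2)sin(φ)sin(θ + π/4) + cos(φ))sin(φ).
Middle (φ from 0 to π): 5508sqrt(2)π sin(θ + π/4).
Outer (θ from 0 to 2π): 0.

Therefore ∯_{∂V} F · n dS = 0.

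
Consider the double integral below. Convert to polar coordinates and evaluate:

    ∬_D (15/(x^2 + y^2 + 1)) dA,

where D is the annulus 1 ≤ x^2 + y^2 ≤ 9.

The region D is 1 ≤ r ≤ 3, 0 ≤ θ ≤ 2π in polar coordinates, where x = r cos(θ), y = r sin(θ), and dA = r dr dθ.

Under the substitution, the integrand becomes 15/(r^2 + 1), so

    ∬_D (15/(x^2 + y^2 + 1)) dA = ∫_{0}^{2π} ∫_{1}^{3} (15/(r^2 + 1)) · r dr dθ.

Inner integral (in r): ∫_{1}^{3} (15/(r^2 + 1)) · r dr = 15log(5)/2.

Outer integral (in θ): ∫_{0}^{2π} (15log(5)/2) dθ = 15π log(5).

Therefore ∬_D (15/(x^2 + y^2 + 1)) dA = 15π log(5).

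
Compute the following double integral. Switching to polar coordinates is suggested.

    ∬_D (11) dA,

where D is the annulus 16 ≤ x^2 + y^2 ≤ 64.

The region D is 4 ≤ r ≤ 8, 0 ≤ θ ≤ 2π in polar coordinates, where x = r cos(θ), y = r sin(θ), and dA = r dr dθ.

Under the substitution, the integrand becomes 11, so

    ∬_D (11) dA = ∫_{0}^{2π} ∫_{4}^{8} (11) · r dr dθ.

Inner integral (in r): ∫_{4}^{8} (11) · r dr = 264.

Outer integral (in θ): ∫_{0}^{2π} (264) dθ = 528π.

Therefore ∬_D (11) dA = 528π.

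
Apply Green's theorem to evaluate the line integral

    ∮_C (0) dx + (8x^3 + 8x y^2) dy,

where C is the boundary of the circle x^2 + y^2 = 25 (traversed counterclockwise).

Green's theorem converts the closed line integral into a double integral over the enclosed region D:

    ∮_C P dx + Q dy = ∬_D (∂Q/∂x - ∂P/∂y) dA.

Here P = 0, Q = 8x^3 + 8x y^2, so

    ∂Q/∂x = 24x^2 + 8y^2,    ∂P/∂y = 0,
    ∂Q/∂x - ∂P/∂y = 24x^2 + 8y^2.

D is the region x^2 + y^2 ≤ 25. Evaluating the double integral:

In polar coordinates (x = r cos θ, y = r sin θ, dA = r dr dθ) the integrand becomes 8r^2(cos(2θ) + 2), so

    ∬_D (24x^2 + 8y^2) dA = ∫_0^{2π} ∫_0^{5} (8r^2(cos(2θ) + 2)) · r dr dθ.

Inner (r from 0 to 5): 1250cos(2θ) + 2500.
Outer (θ from 0 to 2π): 5000π.

Therefore ∮_C P dx + Q dy = 5000π.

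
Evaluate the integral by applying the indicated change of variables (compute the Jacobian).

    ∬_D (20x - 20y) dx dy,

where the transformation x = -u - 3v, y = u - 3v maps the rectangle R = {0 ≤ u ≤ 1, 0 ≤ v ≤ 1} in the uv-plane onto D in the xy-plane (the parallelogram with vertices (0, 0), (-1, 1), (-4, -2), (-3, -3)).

Compute the Jacobian determinant of (x, y) with respect to (u, v):

    ∂(x,y)/∂(u,v) = | -1  -3 | = (-1)(-3) - (-3)(1) = 6.
                   | 1  -3 |

Its absolute value is |J| = 6 (the area scaling factor).

Substituting x = -u - 3v, y = u - 3v into the integrand,

    20x - 20y → -40u,

so the integral becomes

    ∬_R (-40u) · |J| du dv = ∫_0^1 ∫_0^1 (-240u) dv du.

Inner (v): -240u.
Outer (u): -120.

Therefore ∬_D (20x - 20y) dx dy = -120.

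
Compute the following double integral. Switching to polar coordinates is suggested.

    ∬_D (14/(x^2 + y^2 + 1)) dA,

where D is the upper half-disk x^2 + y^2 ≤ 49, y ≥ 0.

The region D is 0 ≤ r ≤ 7, 0 ≤ θ ≤ π in polar coordinates, where x = r cos(θ), y = r sin(θ), and dA = r dr dθ.

Under the substitution, the integrand becomes 14/(r^2 + 1), so

    ∬_D (14/(x^2 + y^2 + 1)) dA = ∫_{0}^{π} ∫_{0}^{7} (14/(r^2 + 1)) · r dr dθ.

Inner integral (in r): ∫_{0}^{7} (14/(r^2 + 1)) · r dr = log(781250000000).

Outer integral (in θ): ∫_{0}^{π} (log(781250000000)) dθ = log(781250000000^π).

Therefore ∬_D (14/(x^2 + y^2 + 1)) dA = log(781250000000^π).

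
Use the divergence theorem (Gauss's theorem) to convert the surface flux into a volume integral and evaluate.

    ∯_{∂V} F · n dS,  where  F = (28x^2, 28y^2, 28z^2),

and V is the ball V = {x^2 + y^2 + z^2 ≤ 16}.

By the divergence theorem,

    ∯_{∂V} F · n dS = ∭_V (∇ · F) dV.

Compute the divergence:
    ∇ · F = ∂F_x/∂x + ∂F_y/∂y + ∂F_z/∂z = 56x + 56y + 56z.

In spherical coordinates, x = ρ sin(φ) cos(θ), y = ρ sin(φ) sin(θ), z = ρ cos(φ), dV = ρ^2 sin(φ) dρ dφ dθ, with 0 ≤ ρ ≤ 4, 0 ≤ φ ≤ π, 0 ≤ θ ≤ 2π.

The integrand, after substitution and multiplying by the volume element, becomes (56ρ (sqrt(2)sin(φ)sin(θ + π/4) + cos(φ))) · ρ^2 sin(φ), so

    ∭_V (∇·F) dV = ∫_0^{2π} ∫_0^{π} ∫_0^{4} (56ρ (sqrt(2)sin(φ)sin(θ + π/4) + cos(φ))) · ρ^2 sin(φ) dρ dφ dθ.

Inner (ρ from 0 to 4): 3584(sqrt(2)sin(φ)sin(θ + π/4) + cos(φ))sin(φ).
Middle (φ from 0 to π): 1792sqrt(2)π sin(θ + π/4).
Outer (θ from 0 to 2π): 0.

Therefore ∯_{∂V} F · n dS = 0.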